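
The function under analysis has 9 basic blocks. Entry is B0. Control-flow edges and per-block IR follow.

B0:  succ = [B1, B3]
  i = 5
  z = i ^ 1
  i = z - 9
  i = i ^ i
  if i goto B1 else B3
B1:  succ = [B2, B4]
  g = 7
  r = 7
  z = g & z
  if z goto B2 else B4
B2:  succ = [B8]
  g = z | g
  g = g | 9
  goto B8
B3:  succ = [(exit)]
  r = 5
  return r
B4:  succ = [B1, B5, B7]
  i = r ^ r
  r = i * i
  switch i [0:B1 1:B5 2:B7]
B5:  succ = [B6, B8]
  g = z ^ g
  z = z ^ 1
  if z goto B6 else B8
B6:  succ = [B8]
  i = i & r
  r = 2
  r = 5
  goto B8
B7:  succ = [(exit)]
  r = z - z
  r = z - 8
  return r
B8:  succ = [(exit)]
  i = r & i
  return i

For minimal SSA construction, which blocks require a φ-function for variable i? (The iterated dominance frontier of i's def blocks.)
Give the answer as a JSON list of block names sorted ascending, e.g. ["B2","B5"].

Answer: ["B1", "B8"]

Analysis:
idom tree: B1←B0 B2←B1 B3←B0 B4←B1 B5←B4 B6←B5 B7←B4 B8←B1
Join-block Dom:
  B1: preds {B0,B4}: {B0} ∩ {B0,B1,B4} = {B0}; idom=B0
  B8: preds {B2,B5,B6}: {B0,B1,B2} ∩ {B0,B1,B4,B5} ∩ {B0,B1,B4,B5,B6} = {B0,B1}; idom=B1

Frontier:
  B1←B0: walk · to B0
  B1←B4: walk B4→B1 to B0
  B8←B2: walk B2 to B1
  B8←B5: walk B5→B4 to B1
  B8←B6: walk B6→B5→B4 to B1
  B0: DF=∅
  B1: DF={B1}
  B2: DF={B8}
  B3: DF=∅
  B4: DF={B1,B8}
  B5: DF={B8}
  B6: DF={B8}
  B7: DF=∅
  B8: DF=∅

φ for i: defs {B0,B4,B6,B8}
  DF⁺ = {B1,B8}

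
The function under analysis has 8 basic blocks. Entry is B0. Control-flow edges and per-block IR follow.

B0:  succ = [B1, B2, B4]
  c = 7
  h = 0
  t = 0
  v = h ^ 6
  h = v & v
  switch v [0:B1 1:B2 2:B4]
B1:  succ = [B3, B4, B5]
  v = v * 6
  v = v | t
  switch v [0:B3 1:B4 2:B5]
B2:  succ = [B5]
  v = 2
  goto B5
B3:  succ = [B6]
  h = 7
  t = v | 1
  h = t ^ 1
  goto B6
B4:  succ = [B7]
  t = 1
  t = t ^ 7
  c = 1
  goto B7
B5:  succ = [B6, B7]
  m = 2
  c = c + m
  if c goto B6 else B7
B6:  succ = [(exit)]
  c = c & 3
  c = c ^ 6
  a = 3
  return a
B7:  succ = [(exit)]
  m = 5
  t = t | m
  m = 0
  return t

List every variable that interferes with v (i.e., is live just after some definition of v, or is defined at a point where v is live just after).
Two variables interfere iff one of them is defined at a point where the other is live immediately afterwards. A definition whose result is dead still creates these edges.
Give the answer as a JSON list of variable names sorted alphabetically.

Block summaries:
  B0 def {c,h,t,v} use ∅
  B1 def {v} use {t,v}
  B2 def {v} use ∅
  B3 def {h,t} use {v}
  B4 def {c,t} use ∅
  B5 def {c,m} use {c}
  B6 def {a,c} use {c}
  B7 def {m,t} use {t}

Live sets:
  live B0: ∅→{c,t,v}
  live B1: {c,t,v}→{c,t,v}
  live B2: {c,t}→{c,t}
  live B3: {c,v}→{c}
  live B4: ∅→{t}
  live B5: {c,t}→{c,t}
  live B6: {c}→∅
  live B7: {t}→∅

Conflict graph:
  a — ∅
  c — {h,m,t,v}
  h — {c,t,v}
  m — {c,t}
  t — {c,h,m,v}
  v — {c,h,t}

N(v) = ["c", "h", "t"]

Answer: ["c", "h", "t"]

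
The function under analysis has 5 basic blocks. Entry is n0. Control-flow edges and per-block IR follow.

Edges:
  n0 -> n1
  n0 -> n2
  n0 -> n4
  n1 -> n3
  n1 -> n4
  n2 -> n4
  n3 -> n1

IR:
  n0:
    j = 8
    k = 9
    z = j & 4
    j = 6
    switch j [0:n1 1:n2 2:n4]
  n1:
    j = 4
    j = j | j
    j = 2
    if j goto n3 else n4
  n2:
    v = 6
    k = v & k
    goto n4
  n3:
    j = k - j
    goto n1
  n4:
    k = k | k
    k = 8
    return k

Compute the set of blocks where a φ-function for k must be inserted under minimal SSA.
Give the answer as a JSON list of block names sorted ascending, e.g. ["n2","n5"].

idom tree: n1←n0 n2←n0 n3←n1 n4←n0
Dom∩ at merges:
  n1: preds {n0,n3}: {n0} ∩ {n0,n1,n3} = {n0}; idom=n0
  n4: preds {n0,n1,n2}: {n0} ∩ {n0,n1} ∩ {n0,n2} = {n0}; idom=n0

DF derivation:
  n1←n0: walk · to n0
  n1←n3: walk n3→n1 to n0
  n4←n0: walk · to n0
  n4←n1: walk n1 to n0
  n4←n2: walk n2 to n0
  DF(n0)=∅
  DF(n1)={n1,n4}
  DF(n2)={n4}
  DF(n3)={n1}
  DF(n4)=∅

φ for k: defs {n0,n2,n4}
  DF⁺ = {n4}

Answer: ["n4"]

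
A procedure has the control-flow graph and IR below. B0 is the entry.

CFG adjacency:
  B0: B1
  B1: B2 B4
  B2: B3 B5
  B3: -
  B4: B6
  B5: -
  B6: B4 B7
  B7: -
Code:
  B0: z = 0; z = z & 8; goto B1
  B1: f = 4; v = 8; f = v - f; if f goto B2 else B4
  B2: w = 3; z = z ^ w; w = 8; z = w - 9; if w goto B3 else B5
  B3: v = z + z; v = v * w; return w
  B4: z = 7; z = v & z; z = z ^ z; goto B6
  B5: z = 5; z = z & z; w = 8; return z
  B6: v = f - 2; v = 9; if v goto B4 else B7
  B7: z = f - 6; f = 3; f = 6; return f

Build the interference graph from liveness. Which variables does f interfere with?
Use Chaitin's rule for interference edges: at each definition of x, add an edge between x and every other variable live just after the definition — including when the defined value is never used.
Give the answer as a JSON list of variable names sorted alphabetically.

def/use:
  B0: def={z} ue=∅
  B1: def={f,v} ue=∅
  B2: def={w,z} ue={z}
  B3: def={v} ue={w,z}
  B4: def={z} ue={v}
  B5: def={w,z} ue=∅
  B6: def={v} ue={f}
  B7: def={f,z} ue={f}

Backward fixpoint:
  B0: in=∅ out={z}
  B1: in={z} out={f,v,z}
  B2: in={z} out={w,z}
  B3: in={w,z} out=∅
  B4: in={f,v} out={f}
  B5: in=∅ out=∅
  B6: in={f} out={f,v}
  B7: in={f} out=∅

Conflict graph:
  f↔{v,z}
  v↔{f,w,z}
  w↔{v,z}
  z↔{f,v,w}

N(f) = ["v", "z"]

Answer: ["v", "z"]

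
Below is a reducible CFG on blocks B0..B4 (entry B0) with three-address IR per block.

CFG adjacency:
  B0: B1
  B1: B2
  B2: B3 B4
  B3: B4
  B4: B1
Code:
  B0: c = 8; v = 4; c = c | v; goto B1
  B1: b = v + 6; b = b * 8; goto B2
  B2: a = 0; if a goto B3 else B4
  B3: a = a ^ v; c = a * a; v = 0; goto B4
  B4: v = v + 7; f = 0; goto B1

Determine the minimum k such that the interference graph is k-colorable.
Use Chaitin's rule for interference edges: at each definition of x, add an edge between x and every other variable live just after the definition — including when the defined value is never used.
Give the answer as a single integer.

Answer: 2

Analysis:
def/use:
  B0: def={c,v} ue=∅
  B1: def={b} ue={v}
  B2: def={a} ue=∅
  B3: def={a,c,v} ue={a,v}
  B4: def={f,v} ue={v}

Live sets:
  B0: in=∅ out={v}
  B1: in={v} out={v}
  B2: in={v} out={a,v}
  B3: in={a,v} out={v}
  B4: in={v} out={v}

Interference:
  a — {v}
  b — {v}
  c — {v}
  f — {v}
  v — {a,b,c,f}

Registers:
  clique {a,v} ⇒ need ≥ 2
  assign a→r1 b→r1 c→r1 f→r1 v→r0 — no edge inside a register ⇒ χ ≤ 2
  χ = 2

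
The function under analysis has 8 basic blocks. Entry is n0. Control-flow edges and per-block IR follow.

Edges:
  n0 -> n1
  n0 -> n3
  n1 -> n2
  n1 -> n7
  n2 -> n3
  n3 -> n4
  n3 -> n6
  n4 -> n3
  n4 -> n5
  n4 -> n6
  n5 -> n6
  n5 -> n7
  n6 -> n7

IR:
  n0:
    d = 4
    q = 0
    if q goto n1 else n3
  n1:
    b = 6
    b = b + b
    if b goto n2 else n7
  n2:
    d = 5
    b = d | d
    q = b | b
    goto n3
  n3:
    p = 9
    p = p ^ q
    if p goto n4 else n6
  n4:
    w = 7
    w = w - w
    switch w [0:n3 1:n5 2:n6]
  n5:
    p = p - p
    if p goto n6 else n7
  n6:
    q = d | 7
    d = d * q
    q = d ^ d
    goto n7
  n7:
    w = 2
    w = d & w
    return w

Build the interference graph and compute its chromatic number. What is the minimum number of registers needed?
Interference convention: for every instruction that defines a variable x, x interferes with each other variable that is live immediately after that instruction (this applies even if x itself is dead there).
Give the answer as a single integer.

Block summaries:
  n0: def={d,q} ue=∅
  n1: def={b} ue=∅
  n2: def={b,d,q} ue=∅
  n3: def={p} ue={q}
  n4: def={w} ue=∅
  n5: def={p} ue={p}
  n6: def={d,q} ue={d}
  n7: def={w} ue={d}

Live sets:
  n0: in=∅ out={d,q}
  n1: in={d} out={d}
  n2: in=∅ out={d,q}
  n3: in={d,q} out={d,p,q}
  n4: in={d,p,q} out={d,p,q}
  n5: in={d,p} out={d}
  n6: in={d} out={d}
  n7: in={d} out=∅

Interfere edges:
  b: {d}
  d: {b,p,q,w}
  p: {d,q,w}
  q: {d,p,w}
  w: {d,p,q}

Chromatic number:
  clique {d,p,q,w} ⇒ need ≥ 4
  assign b→c1 d→c0 p→c1 q→c2 w→c3 — no edge inside a register ⇒ χ ≤ 4
  χ = 4

Answer: 4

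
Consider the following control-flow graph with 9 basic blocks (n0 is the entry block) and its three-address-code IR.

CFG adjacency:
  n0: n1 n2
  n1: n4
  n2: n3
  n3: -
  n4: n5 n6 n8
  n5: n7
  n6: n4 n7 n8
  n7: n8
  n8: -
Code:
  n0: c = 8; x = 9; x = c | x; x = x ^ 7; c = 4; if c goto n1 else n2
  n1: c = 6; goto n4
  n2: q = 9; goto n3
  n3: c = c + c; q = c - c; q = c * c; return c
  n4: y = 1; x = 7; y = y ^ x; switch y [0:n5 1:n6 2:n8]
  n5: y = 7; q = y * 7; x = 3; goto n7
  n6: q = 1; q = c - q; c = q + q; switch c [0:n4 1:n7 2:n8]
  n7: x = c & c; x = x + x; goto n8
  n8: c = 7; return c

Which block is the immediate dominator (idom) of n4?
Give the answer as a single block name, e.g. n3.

idom tree: n1←n0 n2←n0 n3←n2 n4←n1 n5←n4 n6←n4 n7←n4 n8←n4
Join-block Dom:
  n4: preds {n1,n6}: {n0,n1} ∩ {n0,n1,n4,n6} = {n0,n1}; idom=n1
  n7: preds {n5,n6}: {n0,n1,n4,n5} ∩ {n0,n1,n4,n6} = {n0,n1,n4}; idom=n4
  n8: preds {n4,n6,n7}: {n0,n1,n4} ∩ {n0,n1,n4,n6} ∩ {n0,n1,n4,n7} = {n0,n1,n4}; idom=n4

idom(n4) = n1

Answer: n1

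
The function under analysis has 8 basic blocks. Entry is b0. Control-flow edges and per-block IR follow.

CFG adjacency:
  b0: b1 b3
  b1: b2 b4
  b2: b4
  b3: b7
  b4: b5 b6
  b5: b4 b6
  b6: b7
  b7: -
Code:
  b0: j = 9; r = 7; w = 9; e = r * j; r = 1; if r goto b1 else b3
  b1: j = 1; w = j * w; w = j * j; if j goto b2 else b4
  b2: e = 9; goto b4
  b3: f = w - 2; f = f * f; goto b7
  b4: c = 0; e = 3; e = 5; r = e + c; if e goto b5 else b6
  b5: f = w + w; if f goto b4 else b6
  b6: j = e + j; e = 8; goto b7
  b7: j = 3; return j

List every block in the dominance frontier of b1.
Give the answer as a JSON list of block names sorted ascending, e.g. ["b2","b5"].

Answer: ["b7"]

Analysis:
idom tree: b1←b0 b2←b1 b3←b0 b4←b1 b5←b4 b6←b4 b7←b0
Join-block Dom:
  b4: preds {b1,b2,b5}: {b0,b1} ∩ {b0,b1,b2} ∩ {b0,b1,b4,b5} = {b0,b1}; idom=b1
  b6: preds {b4,b5}: {b0,b1,b4} ∩ {b0,b1,b4,b5} = {b0,b1,b4}; idom=b4
  b7: preds {b3,b6}: {b0,b3} ∩ {b0,b1,b4,b6} = {b0}; idom=b0

DF walk-up:
  b4←b1: walk · to b1
  b4←b2: walk b2 to b1
  b4←b5: walk b5→b4 to b1
  b6←b4: walk · to b4
  b6←b5: walk b5 to b4
  b7←b3: walk b3 to b0
  b7←b6: walk b6→b4→b1 to b0
  b0 → ∅
  b1 → {b7}
  b2 → {b4}
  b3 → {b7}
  b4 → {b4,b7}
  b5 → {b4,b6}
  b6 → {b7}
  b7 → ∅

DF(b1) = ["b7"]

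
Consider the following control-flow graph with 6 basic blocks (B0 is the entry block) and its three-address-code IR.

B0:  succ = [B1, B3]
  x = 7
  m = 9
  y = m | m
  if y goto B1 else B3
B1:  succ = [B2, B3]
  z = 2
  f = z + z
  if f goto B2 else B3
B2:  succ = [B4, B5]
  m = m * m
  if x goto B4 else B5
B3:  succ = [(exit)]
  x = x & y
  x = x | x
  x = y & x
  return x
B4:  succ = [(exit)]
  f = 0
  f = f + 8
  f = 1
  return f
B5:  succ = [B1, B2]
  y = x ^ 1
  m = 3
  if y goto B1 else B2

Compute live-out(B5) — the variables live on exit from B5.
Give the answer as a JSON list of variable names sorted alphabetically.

def/use:
  B0 def {m,x,y} use ∅
  B1 def {f,z} use ∅
  B2 def {m} use {m,x}
  B3 def {x} use {x,y}
  B4 def {f} use ∅
  B5 def {m,y} use {x}

Liveness:
  B0 li=∅ lo={m,x,y}
  B1 li={m,x,y} lo={m,x,y}
  B2 li={m,x} lo={x}
  B3 li={x,y} lo=∅
  B4 li=∅ lo=∅
  B5 li={x} lo={m,x,y}

live-out(B5) = ["m", "x", "y"]

Answer: ["m", "x", "y"]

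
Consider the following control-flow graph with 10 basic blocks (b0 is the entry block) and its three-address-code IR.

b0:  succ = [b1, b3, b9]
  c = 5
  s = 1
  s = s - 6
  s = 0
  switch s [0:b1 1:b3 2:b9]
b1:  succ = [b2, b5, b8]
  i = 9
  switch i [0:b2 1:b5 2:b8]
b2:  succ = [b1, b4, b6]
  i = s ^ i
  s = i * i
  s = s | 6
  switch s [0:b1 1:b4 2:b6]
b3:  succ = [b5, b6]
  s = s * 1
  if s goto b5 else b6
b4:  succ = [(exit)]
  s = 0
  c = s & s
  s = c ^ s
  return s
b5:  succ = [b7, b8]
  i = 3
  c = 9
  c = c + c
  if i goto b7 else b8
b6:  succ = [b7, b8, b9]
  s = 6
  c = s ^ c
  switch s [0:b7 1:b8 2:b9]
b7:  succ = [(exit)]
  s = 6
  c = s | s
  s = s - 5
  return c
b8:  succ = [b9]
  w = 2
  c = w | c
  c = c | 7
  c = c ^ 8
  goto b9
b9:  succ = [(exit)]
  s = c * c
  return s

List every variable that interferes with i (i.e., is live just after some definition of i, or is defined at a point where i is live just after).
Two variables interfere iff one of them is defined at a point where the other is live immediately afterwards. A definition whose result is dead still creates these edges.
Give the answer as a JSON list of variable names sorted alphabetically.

Answer: ["c", "s"]

Derivation:
Per-block:
  b0: {c,s} / ∅
  b1: {i} / ∅
  b2: {i,s} / {i,s}
  b3: {s} / {s}
  b4: {c,s} / ∅
  b5: {c,i} / ∅
  b6: {c,s} / {c}
  b7: {c,s} / ∅
  b8: {c,w} / {c}
  b9: {s} / {c}

Live sets:
  live b0: ∅→{c,s}
  live b1: {c,s}→{c,i,s}
  live b2: {c,i,s}→{c,s}
  live b3: {c,s}→{c}
  live b4: ∅→∅
  live b5: ∅→{c}
  live b6: {c}→{c}
  live b7: ∅→∅
  live b8: {c}→{c}
  live b9: {c}→∅

Conflict graph:
  c↔{i,s,w}
  i↔{c,s}
  s↔{c,i}
  w↔{c}

N(i) = ["c", "s"]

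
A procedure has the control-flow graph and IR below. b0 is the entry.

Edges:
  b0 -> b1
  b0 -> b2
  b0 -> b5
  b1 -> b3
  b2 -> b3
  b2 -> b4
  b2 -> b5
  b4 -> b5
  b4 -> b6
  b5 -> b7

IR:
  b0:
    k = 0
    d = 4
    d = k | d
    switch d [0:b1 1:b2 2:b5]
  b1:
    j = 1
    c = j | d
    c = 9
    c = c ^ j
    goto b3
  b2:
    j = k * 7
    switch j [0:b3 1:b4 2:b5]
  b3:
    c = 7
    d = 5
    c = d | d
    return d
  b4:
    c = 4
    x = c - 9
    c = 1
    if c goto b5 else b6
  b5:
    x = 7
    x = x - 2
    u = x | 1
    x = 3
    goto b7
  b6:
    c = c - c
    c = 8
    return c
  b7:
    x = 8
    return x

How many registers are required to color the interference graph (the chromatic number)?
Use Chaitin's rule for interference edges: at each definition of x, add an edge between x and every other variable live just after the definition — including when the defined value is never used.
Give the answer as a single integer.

Per-block:
  b0 def {d,k} use ∅
  b1 def {c,j} use {d}
  b2 def {j} use {k}
  b3 def {c,d} use ∅
  b4 def {c,x} use ∅
  b5 def {u,x} use ∅
  b6 def {c} use {c}
  b7 def {x} use ∅

Liveness:
  b0: in=∅ out={d,k}
  b1: in={d} out=∅
  b2: in={k} out=∅
  b3: in=∅ out=∅
  b4: in=∅ out={c}
  b5: in=∅ out=∅
  b6: in={c} out=∅
  b7: in=∅ out=∅

Interference:
  c — {d,j}
  d — {c,j,k}
  j — {c,d}
  k — {d}
  u — ∅
  x — ∅

Colouring:
  lower bound: {c,d,j} mutually conflict ⇒ χ ≥ 3
  assign c→r1 d→r0 j→r2 k→r1 u→r0 x→r0 — no edge inside a register ⇒ χ ≤ 3
  χ = 3

Answer: 3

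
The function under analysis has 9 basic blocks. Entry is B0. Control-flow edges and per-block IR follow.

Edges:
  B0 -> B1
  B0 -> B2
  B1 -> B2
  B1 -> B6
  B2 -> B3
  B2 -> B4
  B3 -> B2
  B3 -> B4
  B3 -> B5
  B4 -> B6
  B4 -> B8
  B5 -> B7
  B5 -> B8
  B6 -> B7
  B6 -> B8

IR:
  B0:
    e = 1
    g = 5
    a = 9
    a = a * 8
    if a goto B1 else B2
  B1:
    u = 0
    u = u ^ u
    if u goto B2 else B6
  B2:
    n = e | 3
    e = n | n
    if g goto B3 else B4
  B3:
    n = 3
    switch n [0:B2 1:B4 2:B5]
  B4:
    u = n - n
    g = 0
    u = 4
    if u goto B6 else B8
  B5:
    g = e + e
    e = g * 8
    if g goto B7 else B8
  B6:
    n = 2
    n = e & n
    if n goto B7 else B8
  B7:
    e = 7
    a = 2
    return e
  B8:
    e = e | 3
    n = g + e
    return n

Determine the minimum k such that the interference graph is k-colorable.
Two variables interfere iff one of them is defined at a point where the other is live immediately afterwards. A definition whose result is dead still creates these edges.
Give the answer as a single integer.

Block summaries:
  B0: def={a,e,g} ue=∅
  B1: def={u} ue=∅
  B2: def={e,n} ue={e,g}
  B3: def={n} ue=∅
  B4: def={g,u} ue={n}
  B5: def={e,g} ue={e}
  B6: def={n} ue={e}
  B7: def={a,e} ue=∅
  B8: def={e,n} ue={e,g}

Live sets:
  B0: in=∅ out={e,g}
  B1: in={e,g} out={e,g}
  B2: in={e,g} out={e,g,n}
  B3: in={e,g} out={e,g,n}
  B4: in={e,n} out={e,g}
  B5: in={e} out={e,g}
  B6: in={e,g} out={e,g}
  B7: in=∅ out=∅
  B8: in={e,g} out=∅

Interference:
  a — {e,g}
  e — {a,g,n,u}
  g — {a,e,n,u}
  n — {e,g}
  u — {e,g}

Registers:
  lower bound: {a,e,g} mutually conflict ⇒ χ ≥ 3
  3-colouring: r0={e}  r1={g}  r2={a,n,u}
  χ = 3

Answer: 3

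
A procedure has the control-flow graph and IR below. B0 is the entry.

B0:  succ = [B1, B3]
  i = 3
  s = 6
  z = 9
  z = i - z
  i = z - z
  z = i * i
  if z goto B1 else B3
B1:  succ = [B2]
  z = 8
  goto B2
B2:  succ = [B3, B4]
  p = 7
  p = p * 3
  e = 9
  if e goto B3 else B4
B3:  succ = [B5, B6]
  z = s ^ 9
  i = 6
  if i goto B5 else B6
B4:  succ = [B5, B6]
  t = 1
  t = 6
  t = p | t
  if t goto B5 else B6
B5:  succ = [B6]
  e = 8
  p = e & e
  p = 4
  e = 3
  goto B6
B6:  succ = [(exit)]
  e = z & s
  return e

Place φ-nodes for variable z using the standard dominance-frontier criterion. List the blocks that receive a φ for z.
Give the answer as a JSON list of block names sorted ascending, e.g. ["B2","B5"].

idom tree: B1←B0 B2←B1 B3←B0 B4←B2 B5←B0 B6←B0
Dom at joins:
  B3: preds {B0,B2}: {B0} ∩ {B0,B1,B2} = {B0}; idom=B0
  B5: preds {B3,B4}: {B0,B3} ∩ {B0,B1,B2,B4} = {B0}; idom=B0
  B6: preds {B3,B4,B5}: {B0,B3} ∩ {B0,B1,B2,B4} ∩ {B0,B5} = {B0}; idom=B0

DF derivation:
  join B3 pred B0: · stop@B0
  join B3 pred B2: B2→B1 stop@B0
  join B5 pred B3: B3 stop@B0
  join B5 pred B4: B4→B2→B1 stop@B0
  join B6 pred B3: B3 stop@B0
  join B6 pred B4: B4→B2→B1 stop@B0
  join B6 pred B5: B5 stop@B0
  B0: DF=∅
  B1: DF={B3,B5,B6}
  B2: DF={B3,B5,B6}
  B3: DF={B5,B6}
  B4: DF={B5,B6}
  B5: DF={B6}
  B6: DF=∅

φ for z: defs {B0,B1,B3}
  DF⁺ = {B3,B5,B6}

Answer: ["B3", "B5", "B6"]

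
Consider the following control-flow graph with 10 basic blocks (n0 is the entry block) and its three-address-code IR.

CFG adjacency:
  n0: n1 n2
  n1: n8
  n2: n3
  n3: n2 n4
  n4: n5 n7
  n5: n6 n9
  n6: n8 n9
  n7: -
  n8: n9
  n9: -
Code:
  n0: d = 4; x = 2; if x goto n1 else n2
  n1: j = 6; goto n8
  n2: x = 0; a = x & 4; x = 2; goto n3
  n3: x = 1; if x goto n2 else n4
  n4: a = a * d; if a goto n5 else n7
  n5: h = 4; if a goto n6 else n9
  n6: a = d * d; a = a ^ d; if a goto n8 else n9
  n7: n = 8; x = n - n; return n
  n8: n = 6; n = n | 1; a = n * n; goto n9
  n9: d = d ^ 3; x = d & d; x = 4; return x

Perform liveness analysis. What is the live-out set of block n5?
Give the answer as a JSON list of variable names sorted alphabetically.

def/use:
  n0: def={d,x} ue=∅
  n1: def={j} ue=∅
  n2: def={a,x} ue=∅
  n3: def={x} ue=∅
  n4: def={a} ue={a,d}
  n5: def={h} ue={a}
  n6: def={a} ue={d}
  n7: def={n,x} ue=∅
  n8: def={a,n} ue=∅
  n9: def={d,x} ue={d}

Backward fixpoint:
  live n0: ∅→{d}
  live n1: {d}→{d}
  live n2: {d}→{a,d}
  live n3: {a,d}→{a,d}
  live n4: {a,d}→{a,d}
  live n5: {a,d}→{d}
  live n6: {d}→{d}
  live n7: ∅→∅
  live n8: {d}→{d}
  live n9: {d}→∅

live-out(n5) = ["d"]

Answer: ["d"]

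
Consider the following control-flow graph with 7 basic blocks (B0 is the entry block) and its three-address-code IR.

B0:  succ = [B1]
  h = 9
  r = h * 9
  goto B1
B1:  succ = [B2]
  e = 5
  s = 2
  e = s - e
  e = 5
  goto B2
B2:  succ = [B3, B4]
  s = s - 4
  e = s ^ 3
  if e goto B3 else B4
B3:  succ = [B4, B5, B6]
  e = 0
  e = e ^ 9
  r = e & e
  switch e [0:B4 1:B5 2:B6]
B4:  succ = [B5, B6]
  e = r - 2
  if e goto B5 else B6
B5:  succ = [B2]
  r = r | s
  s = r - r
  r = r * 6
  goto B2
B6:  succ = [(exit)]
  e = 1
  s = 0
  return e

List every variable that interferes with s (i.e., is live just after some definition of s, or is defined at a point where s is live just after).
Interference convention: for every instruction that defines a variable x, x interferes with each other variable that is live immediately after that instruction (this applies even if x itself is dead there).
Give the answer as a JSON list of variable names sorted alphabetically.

Answer: ["e", "r"]

Analysis:
def/use:
  B0 def {h,r} use ∅
  B1 def {e,s} use ∅
  B2 def {e,s} use {s}
  B3 def {e,r} use ∅
  B4 def {e} use {r}
  B5 def {r,s} use {r,s}
  B6 def {e,s} use ∅

Backward fixpoint:
  live B0: ∅→{r}
  live B1: {r}→{r,s}
  live B2: {r,s}→{r,s}
  live B3: {s}→{r,s}
  live B4: {r,s}→{r,s}
  live B5: {r,s}→{r,s}
  live B6: ∅→∅

Interfere edges:
  e↔{r,s}
  h↔∅
  r↔{e,s}
  s↔{e,r}

N(s) = ["e", "r"]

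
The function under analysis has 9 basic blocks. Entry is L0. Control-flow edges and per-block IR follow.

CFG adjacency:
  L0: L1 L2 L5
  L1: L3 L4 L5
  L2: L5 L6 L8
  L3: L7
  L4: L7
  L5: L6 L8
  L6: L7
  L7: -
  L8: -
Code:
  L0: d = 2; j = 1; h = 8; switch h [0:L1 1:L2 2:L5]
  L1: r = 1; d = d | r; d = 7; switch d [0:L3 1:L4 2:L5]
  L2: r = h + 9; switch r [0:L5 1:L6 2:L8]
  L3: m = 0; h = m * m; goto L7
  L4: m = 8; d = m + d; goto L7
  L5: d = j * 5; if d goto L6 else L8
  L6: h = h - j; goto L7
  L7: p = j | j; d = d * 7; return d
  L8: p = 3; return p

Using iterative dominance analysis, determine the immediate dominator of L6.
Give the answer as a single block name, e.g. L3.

Answer: L0

Analysis:
idom tree: L1←L0 L2←L0 L3←L1 L4←L1 L5←L0 L6←L0 L7←L0 L8←L0
Dom∩ at merges:
  L5: preds {L0,L1,L2}: {L0} ∩ {L0,L1} ∩ {L0,L2} = {L0}; idom=L0
  L6: preds {L2,L5}: {L0,L2} ∩ {L0,L5} = {L0}; idom=L0
  L7: preds {L3,L4,L6}: {L0,L1,L3} ∩ {L0,L1,L4} ∩ {L0,L6} = {L0}; idom=L0
  L8: preds {L2,L5}: {L0,L2} ∩ {L0,L5} = {L0}; idom=L0

idom(L6) = L0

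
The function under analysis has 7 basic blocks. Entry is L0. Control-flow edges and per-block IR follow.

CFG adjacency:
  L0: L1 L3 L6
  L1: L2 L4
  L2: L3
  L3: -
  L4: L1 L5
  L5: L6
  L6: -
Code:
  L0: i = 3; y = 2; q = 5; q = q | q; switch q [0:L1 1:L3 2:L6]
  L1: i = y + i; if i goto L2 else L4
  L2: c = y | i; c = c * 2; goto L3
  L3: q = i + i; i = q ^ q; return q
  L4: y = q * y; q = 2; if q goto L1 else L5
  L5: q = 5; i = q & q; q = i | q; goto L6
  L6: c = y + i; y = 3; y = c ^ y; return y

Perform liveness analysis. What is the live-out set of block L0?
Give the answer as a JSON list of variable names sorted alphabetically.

Answer: ["i", "q", "y"]

Derivation:
def/use:
  L0 def {i,q,y} use ∅
  L1 def {i} use {i,y}
  L2 def {c} use {i,y}
  L3 def {i,q} use {i}
  L4 def {q,y} use {q,y}
  L5 def {i,q} use ∅
  L6 def {c,y} use {i,y}

Liveness:
  L0 li=∅ lo={i,q,y}
  L1 li={i,q,y} lo={i,q,y}
  L2 li={i,y} lo={i}
  L3 li={i} lo=∅
  L4 li={i,q,y} lo={i,q,y}
  L5 li={y} lo={i,y}
  L6 li={i,y} lo=∅

live-out(L0) = ["i", "q", "y"]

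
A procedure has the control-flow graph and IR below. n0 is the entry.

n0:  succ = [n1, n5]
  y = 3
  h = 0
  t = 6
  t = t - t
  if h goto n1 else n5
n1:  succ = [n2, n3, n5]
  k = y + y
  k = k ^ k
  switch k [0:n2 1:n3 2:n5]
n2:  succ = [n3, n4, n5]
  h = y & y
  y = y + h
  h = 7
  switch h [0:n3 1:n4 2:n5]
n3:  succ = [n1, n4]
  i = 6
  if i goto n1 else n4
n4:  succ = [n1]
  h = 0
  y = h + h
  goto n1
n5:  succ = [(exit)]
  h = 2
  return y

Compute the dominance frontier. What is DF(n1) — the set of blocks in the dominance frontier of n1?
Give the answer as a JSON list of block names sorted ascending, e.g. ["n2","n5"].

Answer: ["n1", "n5"]

Working:
idom tree: n1←n0 n2←n1 n3←n1 n4←n1 n5←n0
Dom at joins:
  n1: preds {n0,n3,n4}: {n0} ∩ {n0,n1,n3} ∩ {n0,n1,n4} = {n0}; idom=n0
  n3: preds {n1,n2}: {n0,n1} ∩ {n0,n1,n2} = {n0,n1}; idom=n1
  n4: preds {n2,n3}: {n0,n1,n2} ∩ {n0,n1,n3} = {n0,n1}; idom=n1
  n5: preds {n0,n1,n2}: {n0} ∩ {n0,n1} ∩ {n0,n1,n2} = {n0}; idom=n0

DF derivation:
  n1←n0: walk · to n0
  n1←n3: walk n3→n1 to n0
  n1←n4: walk n4→n1 to n0
  n3←n1: walk · to n1
  n3←n2: walk n2 to n1
  n4←n2: walk n2 to n1
  n4←n3: walk n3 to n1
  n5←n0: walk · to n0
  n5←n1: walk n1 to n0
  n5←n2: walk n2→n1 to n0
  DF(n0)=∅
  DF(n1)={n1,n5}
  DF(n2)={n3,n4,n5}
  DF(n3)={n1,n4}
  DF(n4)={n1}
  DF(n5)=∅

DF(n1) = ["n1", "n5"]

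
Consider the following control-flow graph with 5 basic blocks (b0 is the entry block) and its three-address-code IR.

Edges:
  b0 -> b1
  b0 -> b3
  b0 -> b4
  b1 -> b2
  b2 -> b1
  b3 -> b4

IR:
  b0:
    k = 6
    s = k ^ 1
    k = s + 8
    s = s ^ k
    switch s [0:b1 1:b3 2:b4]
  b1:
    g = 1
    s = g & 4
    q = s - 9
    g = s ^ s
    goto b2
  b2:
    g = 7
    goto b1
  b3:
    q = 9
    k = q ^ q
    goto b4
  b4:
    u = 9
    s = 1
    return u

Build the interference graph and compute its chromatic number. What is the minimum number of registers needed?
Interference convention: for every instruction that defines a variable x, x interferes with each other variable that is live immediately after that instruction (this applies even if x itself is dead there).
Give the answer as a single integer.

Answer: 2

Derivation:
Block summaries:
  b0: {k,s} / ∅
  b1: {g,q,s} / ∅
  b2: {g} / ∅
  b3: {k,q} / ∅
  b4: {s,u} / ∅

Live sets:
  b0: in=∅ out=∅
  b1: in=∅ out=∅
  b2: in=∅ out=∅
  b3: in=∅ out=∅
  b4: in=∅ out=∅

Interference:
  g↔∅
  k↔{s}
  q↔{s}
  s↔{k,q,u}
  u↔{s}

Registers:
  {k,s} pairwise interfere (2-clique) ⇒ χ ≥ 2
  assign g→r0 k→r1 q→r1 s→r0 u→r1 — no edge inside a register ⇒ χ ≤ 2
  χ = 2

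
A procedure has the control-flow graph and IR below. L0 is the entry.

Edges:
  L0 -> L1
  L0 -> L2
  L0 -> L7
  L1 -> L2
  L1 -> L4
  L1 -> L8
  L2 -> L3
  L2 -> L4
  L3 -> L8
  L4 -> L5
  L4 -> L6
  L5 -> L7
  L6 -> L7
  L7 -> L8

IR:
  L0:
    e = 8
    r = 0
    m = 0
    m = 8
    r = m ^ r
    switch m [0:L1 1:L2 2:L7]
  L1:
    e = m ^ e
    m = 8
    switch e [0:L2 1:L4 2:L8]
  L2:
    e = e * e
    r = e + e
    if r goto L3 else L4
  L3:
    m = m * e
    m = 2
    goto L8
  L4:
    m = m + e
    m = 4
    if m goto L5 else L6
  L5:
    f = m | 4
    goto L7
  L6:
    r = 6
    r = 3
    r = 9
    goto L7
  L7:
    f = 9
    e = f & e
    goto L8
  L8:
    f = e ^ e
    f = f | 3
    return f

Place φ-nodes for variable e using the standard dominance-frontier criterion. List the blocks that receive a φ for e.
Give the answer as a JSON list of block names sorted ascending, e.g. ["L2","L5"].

idom tree: L1←L0 L2←L0 L3←L2 L4←L0 L5←L4 L6←L4 L7←L0 L8←L0
Dom∩ at merges:
  L2: preds {L0,L1}: {L0} ∩ {L0,L1} = {L0}; idom=L0
  L4: preds {L1,L2}: {L0,L1} ∩ {L0,L2} = {L0}; idom=L0
  L7: preds {L0,L5,L6}: {L0} ∩ {L0,L4,L5} ∩ {L0,L4,L6} = {L0}; idom=L0
  L8: preds {L1,L3,L7}: {L0,L1} ∩ {L0,L2,L3} ∩ {L0,L7} = {L0}; idom=L0

DF walk-up:
  join L2 pred L0: · stop@L0
  join L2 pred L1: L1 stop@L0
  join L4 pred L1: L1 stop@L0
  join L4 pred L2: L2 stop@L0
  join L7 pred L0: · stop@L0
  join L7 pred L5: L5→L4 stop@L0
  join L7 pred L6: L6→L4 stop@L0
  join L8 pred L1: L1 stop@L0
  join L8 pred L3: L3→L2 stop@L0
  join L8 pred L7: L7 stop@L0
  L0 → ∅
  L1 → {L2,L4,L8}
  L2 → {L4,L8}
  L3 → {L8}
  L4 → {L7}
  L5 → {L7}
  L6 → {L7}
  L7 → {L8}
  L8 → ∅

φ for e: defs {L0,L1,L2,L7}
  DF⁺ = {L2,L4,L7,L8}

Answer: ["L2", "L4", "L7", "L8"]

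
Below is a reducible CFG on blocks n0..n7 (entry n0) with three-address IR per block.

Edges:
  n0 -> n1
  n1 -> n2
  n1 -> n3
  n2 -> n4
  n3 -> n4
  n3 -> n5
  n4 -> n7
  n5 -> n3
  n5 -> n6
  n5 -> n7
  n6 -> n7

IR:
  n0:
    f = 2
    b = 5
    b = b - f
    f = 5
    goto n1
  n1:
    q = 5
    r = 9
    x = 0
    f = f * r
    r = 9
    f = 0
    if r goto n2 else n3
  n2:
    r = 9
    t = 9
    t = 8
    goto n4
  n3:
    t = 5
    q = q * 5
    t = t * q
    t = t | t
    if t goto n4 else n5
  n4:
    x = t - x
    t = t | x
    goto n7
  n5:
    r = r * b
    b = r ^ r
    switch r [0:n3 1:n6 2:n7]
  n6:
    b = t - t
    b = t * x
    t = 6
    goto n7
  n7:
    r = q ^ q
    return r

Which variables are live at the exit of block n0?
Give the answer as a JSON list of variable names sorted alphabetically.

Answer: ["b", "f"]

Working:
def/use:
  n0: def={b,f} ue=∅
  n1: def={f,q,r,x} ue={f}
  n2: def={r,t} ue=∅
  n3: def={q,t} ue={q}
  n4: def={t,x} ue={t,x}
  n5: def={b,r} ue={b,r}
  n6: def={b,t} ue={t,x}
  n7: def={r} ue={q}

Liveness:
  n0: in=∅ out={b,f}
  n1: in={b,f} out={b,q,r,x}
  n2: in={q,x} out={q,t,x}
  n3: in={b,q,r,x} out={b,q,r,t,x}
  n4: in={q,t,x} out={q}
  n5: in={b,q,r,t,x} out={b,q,r,t,x}
  n6: in={q,t,x} out={q}
  n7: in={q} out=∅

live-out(n0) = ["b", "f"]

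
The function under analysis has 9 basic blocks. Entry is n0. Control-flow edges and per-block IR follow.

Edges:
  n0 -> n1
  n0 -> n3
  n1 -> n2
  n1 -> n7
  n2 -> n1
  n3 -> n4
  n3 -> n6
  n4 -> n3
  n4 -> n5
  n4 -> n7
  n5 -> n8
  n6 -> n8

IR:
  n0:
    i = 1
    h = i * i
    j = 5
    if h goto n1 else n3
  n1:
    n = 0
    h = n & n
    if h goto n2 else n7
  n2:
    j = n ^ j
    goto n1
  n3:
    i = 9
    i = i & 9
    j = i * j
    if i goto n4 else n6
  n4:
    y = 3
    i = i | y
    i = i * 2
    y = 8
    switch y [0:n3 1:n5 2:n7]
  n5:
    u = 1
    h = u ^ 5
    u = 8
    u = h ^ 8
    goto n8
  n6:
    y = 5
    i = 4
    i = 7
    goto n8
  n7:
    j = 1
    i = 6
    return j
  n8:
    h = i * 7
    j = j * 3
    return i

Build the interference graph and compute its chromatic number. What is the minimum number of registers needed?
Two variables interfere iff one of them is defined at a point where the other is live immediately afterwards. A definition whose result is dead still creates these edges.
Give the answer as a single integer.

Block summaries:
  n0: def={h,i,j} ue=∅
  n1: def={h,n} ue=∅
  n2: def={j} ue={j,n}
  n3: def={i,j} ue={j}
  n4: def={i,y} ue={i}
  n5: def={h,u} ue=∅
  n6: def={i,y} ue=∅
  n7: def={i,j} ue=∅
  n8: def={h,j} ue={i,j}

Live sets:
  n0 li=∅ lo={j}
  n1 li={j} lo={j,n}
  n2 li={j,n} lo={j}
  n3 li={j} lo={i,j}
  n4 li={i,j} lo={i,j}
  n5 li={i,j} lo={i,j}
  n6 li={j} lo={i,j}
  n7 li=∅ lo=∅
  n8 li={i,j} lo=∅

Interference:
  h — {i,j,n,u}
  i — {h,j,u,y}
  j — {h,i,n,u,y}
  n — {h,j}
  u — {h,i,j}
  y — {i,j}

Registers:
  clique {h,i,j,u} ⇒ need ≥ 4
  4-colouring: R0={j}  R1={h,y}  R2={i,n}  R3={u}
  χ = 4

Answer: 4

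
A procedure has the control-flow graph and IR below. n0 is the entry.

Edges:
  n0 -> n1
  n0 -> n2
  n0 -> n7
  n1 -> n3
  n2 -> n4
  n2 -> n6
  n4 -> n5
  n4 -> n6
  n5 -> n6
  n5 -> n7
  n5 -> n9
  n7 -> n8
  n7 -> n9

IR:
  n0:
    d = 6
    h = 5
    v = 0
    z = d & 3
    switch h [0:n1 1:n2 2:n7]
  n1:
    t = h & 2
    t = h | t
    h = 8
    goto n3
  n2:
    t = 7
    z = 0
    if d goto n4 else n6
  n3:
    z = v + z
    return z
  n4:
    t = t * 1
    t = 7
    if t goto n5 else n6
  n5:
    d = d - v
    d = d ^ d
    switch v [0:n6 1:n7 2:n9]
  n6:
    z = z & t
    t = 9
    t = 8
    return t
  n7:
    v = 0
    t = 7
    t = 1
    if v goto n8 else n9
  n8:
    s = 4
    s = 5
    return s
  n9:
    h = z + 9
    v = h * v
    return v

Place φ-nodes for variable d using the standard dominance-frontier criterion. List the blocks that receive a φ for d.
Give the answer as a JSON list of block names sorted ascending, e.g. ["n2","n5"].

idom tree: n1←n0 n2←n0 n3←n1 n4←n2 n5←n4 n6←n2 n7←n0 n8←n7 n9←n0
Join-block Dom:
  n6: preds {n2,n4,n5}: {n0,n2} ∩ {n0,n2,n4} ∩ {n0,n2,n4,n5} = {n0,n2}; idom=n2
  n7: preds {n0,n5}: {n0} ∩ {n0,n2,n4,n5} = {n0}; idom=n0
  n9: preds {n5,n7}: {n0,n2,n4,n5} ∩ {n0,n7} = {n0}; idom=n0

Frontier:
  join n6 pred n2: · stop@n2
  join n6 pred n4: n4 stop@n2
  join n6 pred n5: n5→n4 stop@n2
  join n7 pred n0: · stop@n0
  join n7 pred n5: n5→n4→n2 stop@n0
  join n9 pred n5: n5→n4→n2 stop@n0
  join n9 pred n7: n7 stop@n0
  DF(n0)=∅
  DF(n1)=∅
  DF(n2)={n7,n9}
  DF(n3)=∅
  DF(n4)={n6,n7,n9}
  DF(n5)={n6,n7,n9}
  DF(n6)=∅
  DF(n7)={n9}
  DF(n8)=∅
  DF(n9)=∅

φ for d: defs {n0,n5}
  DF⁺ = {n6,n7,n9}

Answer: ["n6", "n7", "n9"]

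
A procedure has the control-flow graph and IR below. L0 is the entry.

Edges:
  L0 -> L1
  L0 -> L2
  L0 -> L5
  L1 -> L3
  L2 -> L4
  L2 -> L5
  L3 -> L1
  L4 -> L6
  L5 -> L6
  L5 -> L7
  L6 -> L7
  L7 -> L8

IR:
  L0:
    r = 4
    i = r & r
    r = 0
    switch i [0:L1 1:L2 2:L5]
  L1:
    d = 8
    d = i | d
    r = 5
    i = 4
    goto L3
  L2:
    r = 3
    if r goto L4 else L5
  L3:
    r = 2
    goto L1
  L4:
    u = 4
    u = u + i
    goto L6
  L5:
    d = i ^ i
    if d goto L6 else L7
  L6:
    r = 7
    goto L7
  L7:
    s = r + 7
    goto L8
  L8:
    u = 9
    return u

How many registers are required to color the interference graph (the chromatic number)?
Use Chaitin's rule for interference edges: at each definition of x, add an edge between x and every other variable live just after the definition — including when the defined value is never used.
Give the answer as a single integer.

Answer: 3

Analysis:
def/use:
  L0: {i,r} / ∅
  L1: {d,i,r} / {i}
  L2: {r} / ∅
  L3: {r} / ∅
  L4: {u} / {i}
  L5: {d} / {i}
  L6: {r} / ∅
  L7: {s} / {r}
  L8: {u} / ∅

Live sets:
  L0: in=∅ out={i,r}
  L1: in={i} out={i}
  L2: in={i} out={i,r}
  L3: in={i} out={i}
  L4: in={i} out=∅
  L5: in={i,r} out={r}
  L6: in=∅ out={r}
  L7: in={r} out=∅
  L8: in=∅ out=∅

Conflict graph:
  d↔{i,r}
  i↔{d,r,u}
  r↔{d,i}
  s↔∅
  u↔{i}

Registers:
  {d,i,r} pairwise interfere (3-clique) ⇒ χ ≥ 3
  assign d→r1 i→r0 r→r2 s→r0 u→r1 — no edge inside a register ⇒ χ ≤ 3
  χ = 3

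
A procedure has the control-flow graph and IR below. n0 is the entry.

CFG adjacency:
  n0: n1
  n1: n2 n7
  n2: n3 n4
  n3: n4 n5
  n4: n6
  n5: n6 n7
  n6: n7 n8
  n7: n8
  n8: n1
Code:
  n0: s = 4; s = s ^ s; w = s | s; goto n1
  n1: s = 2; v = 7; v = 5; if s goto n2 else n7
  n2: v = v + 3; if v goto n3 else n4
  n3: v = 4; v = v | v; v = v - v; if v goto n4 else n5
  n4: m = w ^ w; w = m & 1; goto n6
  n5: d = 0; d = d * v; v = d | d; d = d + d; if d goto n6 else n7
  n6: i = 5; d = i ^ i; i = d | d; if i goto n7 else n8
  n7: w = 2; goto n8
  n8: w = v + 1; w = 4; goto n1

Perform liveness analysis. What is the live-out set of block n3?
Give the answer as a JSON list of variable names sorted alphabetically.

Per-block:
  n0: def={s,w} ue=∅
  n1: def={s,v} ue=∅
  n2: def={v} ue={v}
  n3: def={v} ue=∅
  n4: def={m,w} ue={w}
  n5: def={d,v} ue={v}
  n6: def={d,i} ue=∅
  n7: def={w} ue=∅
  n8: def={w} ue={v}

Liveness:
  live n0: ∅→{w}
  live n1: {w}→{v,w}
  live n2: {v,w}→{v,w}
  live n3: {w}→{v,w}
  live n4: {v,w}→{v}
  live n5: {v}→{v}
  live n6: {v}→{v}
  live n7: {v}→{v}
  live n8: {v}→{w}

live-out(n3) = ["v", "w"]

Answer: ["v", "w"]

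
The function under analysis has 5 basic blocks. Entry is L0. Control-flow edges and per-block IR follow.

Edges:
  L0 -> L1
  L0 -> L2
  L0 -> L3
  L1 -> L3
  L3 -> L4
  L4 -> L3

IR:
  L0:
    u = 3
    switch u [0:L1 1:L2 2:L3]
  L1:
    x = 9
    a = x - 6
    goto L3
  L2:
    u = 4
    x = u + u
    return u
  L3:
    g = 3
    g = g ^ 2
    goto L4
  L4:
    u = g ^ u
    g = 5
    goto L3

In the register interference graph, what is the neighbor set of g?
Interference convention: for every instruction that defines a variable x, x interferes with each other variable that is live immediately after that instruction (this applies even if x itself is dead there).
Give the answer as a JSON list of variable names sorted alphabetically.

Answer: ["u"]

Working:
Block summaries:
  L0: def={u} ue=∅
  L1: def={a,x} ue=∅
  L2: def={u,x} ue=∅
  L3: def={g} ue=∅
  L4: def={g,u} ue={g,u}

Backward fixpoint:
  live L0: ∅→{u}
  live L1: {u}→{u}
  live L2: ∅→∅
  live L3: {u}→{g,u}
  live L4: {g,u}→{u}

Interfere edges:
  a↔{u}
  g↔{u}
  u↔{a,g,x}
  x↔{u}

N(g) = ["u"]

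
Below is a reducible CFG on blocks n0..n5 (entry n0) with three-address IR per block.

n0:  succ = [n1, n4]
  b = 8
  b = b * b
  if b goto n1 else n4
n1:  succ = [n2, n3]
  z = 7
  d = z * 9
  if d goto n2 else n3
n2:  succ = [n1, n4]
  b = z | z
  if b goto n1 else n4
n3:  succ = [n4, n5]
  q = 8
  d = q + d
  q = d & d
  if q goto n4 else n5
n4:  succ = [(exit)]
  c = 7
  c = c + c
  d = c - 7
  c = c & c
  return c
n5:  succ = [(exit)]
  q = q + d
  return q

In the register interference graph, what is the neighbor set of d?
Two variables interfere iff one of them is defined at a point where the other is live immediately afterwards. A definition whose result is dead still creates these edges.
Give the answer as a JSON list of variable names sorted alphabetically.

Answer: ["c", "q", "z"]

Derivation:
def/use:
  n0: def={b} ue=∅
  n1: def={d,z} ue=∅
  n2: def={b} ue={z}
  n3: def={d,q} ue={d}
  n4: def={c,d} ue=∅
  n5: def={q} ue={d,q}

Liveness:
  n0 li=∅ lo=∅
  n1 li=∅ lo={d,z}
  n2 li={z} lo=∅
  n3 li={d} lo={d,q}
  n4 li=∅ lo=∅
  n5 li={d,q} lo=∅

Interference:
  b — ∅
  c — {d}
  d — {c,q,z}
  q — {d}
  z — {d}

N(d) = ["c", "q", "z"]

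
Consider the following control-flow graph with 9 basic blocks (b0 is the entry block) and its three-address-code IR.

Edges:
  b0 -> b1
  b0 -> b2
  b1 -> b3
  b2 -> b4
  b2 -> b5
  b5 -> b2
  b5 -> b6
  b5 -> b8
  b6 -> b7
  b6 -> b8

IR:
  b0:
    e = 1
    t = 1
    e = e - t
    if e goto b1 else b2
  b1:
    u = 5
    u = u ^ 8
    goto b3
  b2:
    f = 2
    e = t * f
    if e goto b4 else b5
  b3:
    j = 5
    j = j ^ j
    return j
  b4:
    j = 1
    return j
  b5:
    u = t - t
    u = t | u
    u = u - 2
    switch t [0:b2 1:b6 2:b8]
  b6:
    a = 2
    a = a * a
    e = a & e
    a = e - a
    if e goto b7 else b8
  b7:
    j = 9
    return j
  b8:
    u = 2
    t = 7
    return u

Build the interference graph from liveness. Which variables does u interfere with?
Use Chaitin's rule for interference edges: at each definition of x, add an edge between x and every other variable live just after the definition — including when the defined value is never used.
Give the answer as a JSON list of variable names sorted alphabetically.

Answer: ["e", "t"]

Derivation:
Per-block:
  b0: {e,t} / ∅
  b1: {u} / ∅
  b2: {e,f} / {t}
  b3: {j} / ∅
  b4: {j} / ∅
  b5: {u} / {t}
  b6: {a,e} / {e}
  b7: {j} / ∅
  b8: {t,u} / ∅

Liveness:
  b0 li=∅ lo={t}
  b1 li=∅ lo=∅
  b2 li={t} lo={e,t}
  b3 li=∅ lo=∅
  b4 li=∅ lo=∅
  b5 li={e,t} lo={e,t}
  b6 li={e} lo=∅
  b7 li=∅ lo=∅
  b8 li=∅ lo=∅

Interference:
  a↔{e}
  e↔{a,t,u}
  f↔{t}
  j↔∅
  t↔{e,f,u}
  u↔{e,t}

N(u) = ["e", "t"]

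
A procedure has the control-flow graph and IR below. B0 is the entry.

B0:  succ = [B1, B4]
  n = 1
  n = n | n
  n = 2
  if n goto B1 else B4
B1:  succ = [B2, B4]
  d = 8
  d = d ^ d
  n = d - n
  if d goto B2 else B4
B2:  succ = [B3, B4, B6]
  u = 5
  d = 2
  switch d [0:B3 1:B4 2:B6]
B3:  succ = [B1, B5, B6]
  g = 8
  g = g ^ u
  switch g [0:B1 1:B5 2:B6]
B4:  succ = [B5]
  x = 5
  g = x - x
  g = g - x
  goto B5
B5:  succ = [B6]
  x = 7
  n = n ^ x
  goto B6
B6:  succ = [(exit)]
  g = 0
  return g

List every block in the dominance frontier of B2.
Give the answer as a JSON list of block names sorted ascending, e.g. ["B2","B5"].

idom tree: B1←B0 B2←B1 B3←B2 B4←B0 B5←B0 B6←B0
Join-block Dom:
  B1: preds {B0,B3}: {B0} ∩ {B0,B1,B2,B3} = {B0}; idom=B0
  B4: preds {B0,B1,B2}: {B0} ∩ {B0,B1} ∩ {B0,B1,B2} = {B0}; idom=B0
  B5: preds {B3,B4}: {B0,B1,B2,B3} ∩ {B0,B4} = {B0}; idom=B0
  B6: preds {B2,B3,B5}: {B0,B1,B2} ∩ {B0,B1,B2,B3} ∩ {B0,B5} = {B0}; idom=B0

DF derivation:
  join B1 pred B0: · stop@B0
  join B1 pred B3: B3→B2→B1 stop@B0
  join B4 pred B0: · stop@B0
  join B4 pred B1: B1 stop@B0
  join B4 pred B2: B2→B1 stop@B0
  join B5 pred B3: B3→B2→B1 stop@B0
  join B5 pred B4: B4 stop@B0
  join B6 pred B2: B2→B1 stop@B0
  join B6 pred B3: B3→B2→B1 stop@B0
  join B6 pred B5: B5 stop@B0
  B0 → ∅
  B1 → {B1,B4,B5,B6}
  B2 → {B1,B4,B5,B6}
  B3 → {B1,B5,B6}
  B4 → {B5}
  B5 → {B6}
  B6 → ∅

DF(B2) = ["B1", "B4", "B5", "B6"]

Answer: ["B1", "B4", "B5", "B6"]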